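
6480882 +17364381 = 23845263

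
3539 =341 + 3198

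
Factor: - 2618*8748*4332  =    -  99212607648 = - 2^5 * 3^8*7^1*11^1*17^1*19^2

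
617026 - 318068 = 298958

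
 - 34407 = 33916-68323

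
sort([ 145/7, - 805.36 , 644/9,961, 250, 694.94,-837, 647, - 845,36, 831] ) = [-845,  -  837,-805.36, 145/7, 36,644/9, 250, 647, 694.94, 831,961 ]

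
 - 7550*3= - 22650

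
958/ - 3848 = -479/1924 = - 0.25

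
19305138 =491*39318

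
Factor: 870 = 2^1*3^1*5^1*29^1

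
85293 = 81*1053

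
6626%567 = 389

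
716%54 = 14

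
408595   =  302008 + 106587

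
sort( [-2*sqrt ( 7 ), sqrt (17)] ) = [ - 2 * sqrt(7 ) , sqrt( 17 ) ]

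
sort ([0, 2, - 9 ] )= [ - 9,0,2]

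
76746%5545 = 4661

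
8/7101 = 8/7101 = 0.00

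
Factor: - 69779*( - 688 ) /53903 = 48007952/53903 = 2^4*19^( - 1)*43^1*2837^(-1)*69779^1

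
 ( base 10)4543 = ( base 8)10677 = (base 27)667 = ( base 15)152d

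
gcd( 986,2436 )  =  58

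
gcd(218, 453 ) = 1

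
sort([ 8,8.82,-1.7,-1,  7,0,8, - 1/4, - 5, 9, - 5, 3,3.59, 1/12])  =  [-5,-5, - 1.7, - 1 ,  -  1/4, 0, 1/12,3, 3.59,  7, 8,  8, 8.82, 9]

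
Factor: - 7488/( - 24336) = 2^2*13^ ( - 1) = 4/13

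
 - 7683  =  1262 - 8945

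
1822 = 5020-3198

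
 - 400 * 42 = - 16800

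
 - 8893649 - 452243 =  - 9345892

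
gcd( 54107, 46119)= 1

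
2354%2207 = 147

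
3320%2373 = 947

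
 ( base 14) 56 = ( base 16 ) 4C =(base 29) 2i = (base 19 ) 40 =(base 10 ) 76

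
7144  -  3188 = 3956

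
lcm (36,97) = 3492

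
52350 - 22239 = 30111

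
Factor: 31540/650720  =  2^( - 3 )*7^ (  -  2)*19^1=   19/392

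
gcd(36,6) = 6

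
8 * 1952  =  15616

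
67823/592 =67823/592 =114.57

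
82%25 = 7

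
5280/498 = 880/83   =  10.60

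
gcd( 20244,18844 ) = 28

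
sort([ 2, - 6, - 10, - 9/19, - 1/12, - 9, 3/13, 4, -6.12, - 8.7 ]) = [ - 10,- 9, - 8.7, - 6.12, -6, - 9/19, - 1/12,3/13,2, 4]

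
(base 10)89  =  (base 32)2P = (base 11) 81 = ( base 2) 1011001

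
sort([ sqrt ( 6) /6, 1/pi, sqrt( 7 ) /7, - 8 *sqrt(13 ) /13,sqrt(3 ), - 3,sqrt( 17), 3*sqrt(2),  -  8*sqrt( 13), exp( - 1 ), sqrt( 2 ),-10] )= [ - 8*sqrt(13 ),  -  10, - 3, - 8 * sqrt(13 )/13,1/pi, exp( - 1 ), sqrt (7 ) /7, sqrt (6)/6, sqrt ( 2 ),sqrt( 3), sqrt(17), 3*sqrt( 2) ] 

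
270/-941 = - 1 + 671/941 = -0.29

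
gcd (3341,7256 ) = 1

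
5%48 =5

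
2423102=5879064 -3455962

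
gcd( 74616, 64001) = 1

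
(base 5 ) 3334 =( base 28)gl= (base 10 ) 469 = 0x1d5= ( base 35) de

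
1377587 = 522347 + 855240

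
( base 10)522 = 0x20a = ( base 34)fc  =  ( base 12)376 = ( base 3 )201100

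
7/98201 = 7/98201= 0.00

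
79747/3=79747/3 = 26582.33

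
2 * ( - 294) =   -  588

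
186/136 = 93/68 = 1.37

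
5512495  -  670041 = 4842454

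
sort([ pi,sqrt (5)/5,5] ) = [ sqrt( 5)/5, pi,  5]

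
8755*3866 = 33846830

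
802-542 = 260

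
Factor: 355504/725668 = 88876/181417 = 2^2*17^1*43^(  -  1 ) * 1307^1  *  4219^(-1 )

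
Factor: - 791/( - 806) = 2^(-1)*7^1*13^ ( - 1) * 31^( - 1 )*113^1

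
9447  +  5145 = 14592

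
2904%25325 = 2904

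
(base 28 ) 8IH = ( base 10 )6793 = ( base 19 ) IFA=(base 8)15211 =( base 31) 724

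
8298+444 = 8742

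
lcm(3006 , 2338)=21042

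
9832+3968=13800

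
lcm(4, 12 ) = 12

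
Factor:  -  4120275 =  -  3^1 * 5^2 * 137^1*401^1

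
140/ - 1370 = -1 +123/137 =-  0.10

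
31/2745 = 31/2745 = 0.01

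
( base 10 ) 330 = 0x14a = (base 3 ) 110020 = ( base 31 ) ak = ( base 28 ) BM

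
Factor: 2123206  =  2^1*29^1 * 36607^1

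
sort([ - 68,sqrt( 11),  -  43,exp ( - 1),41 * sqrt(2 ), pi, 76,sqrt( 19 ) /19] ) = [ - 68,  -  43,  sqrt(19)/19, exp( - 1),pi,  sqrt(11),41*sqrt(2 ), 76 ] 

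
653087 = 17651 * 37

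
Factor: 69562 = 2^1 *34781^1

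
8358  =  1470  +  6888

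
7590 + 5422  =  13012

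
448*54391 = 24367168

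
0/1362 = 0 = 0.00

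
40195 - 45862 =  - 5667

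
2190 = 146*15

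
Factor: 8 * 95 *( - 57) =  - 43320=- 2^3*3^1* 5^1*19^2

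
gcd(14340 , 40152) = 2868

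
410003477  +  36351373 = 446354850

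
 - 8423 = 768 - 9191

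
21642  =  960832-939190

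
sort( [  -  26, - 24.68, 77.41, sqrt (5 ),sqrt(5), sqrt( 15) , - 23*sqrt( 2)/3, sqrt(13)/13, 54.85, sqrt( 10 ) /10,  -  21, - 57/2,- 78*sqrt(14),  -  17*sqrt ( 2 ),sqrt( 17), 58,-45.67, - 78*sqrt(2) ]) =[  -  78*sqrt(14), - 78*sqrt( 2), - 45.67, - 57/2, - 26,-24.68, - 17*sqrt(2),  -  21 , - 23  *  sqrt(2 )/3,  sqrt ( 13)/13, sqrt ( 10)/10,sqrt(5 ), sqrt( 5), sqrt(15 ),sqrt(17 ) , 54.85,58, 77.41]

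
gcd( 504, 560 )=56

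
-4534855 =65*( - 69767)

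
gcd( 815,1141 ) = 163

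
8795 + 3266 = 12061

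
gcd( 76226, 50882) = 2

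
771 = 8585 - 7814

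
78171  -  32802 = 45369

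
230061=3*76687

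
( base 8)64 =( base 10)52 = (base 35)1h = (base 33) 1j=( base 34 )1I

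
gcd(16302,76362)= 858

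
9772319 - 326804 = 9445515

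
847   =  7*121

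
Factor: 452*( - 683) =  - 2^2*113^1*683^1 = - 308716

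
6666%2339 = 1988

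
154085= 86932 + 67153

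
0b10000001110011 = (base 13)3a20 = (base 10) 8307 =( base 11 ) 6272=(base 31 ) 8ju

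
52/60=13/15 = 0.87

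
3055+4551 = 7606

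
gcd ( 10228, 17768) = 4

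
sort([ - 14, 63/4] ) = [ - 14, 63/4]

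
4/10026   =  2/5013 =0.00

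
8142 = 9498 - 1356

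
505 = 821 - 316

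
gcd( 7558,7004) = 2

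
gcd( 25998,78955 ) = 1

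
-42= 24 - 66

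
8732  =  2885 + 5847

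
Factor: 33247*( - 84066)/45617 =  -2^1*3^1*11^( -2)*13^( - 1)*29^ ( - 1) * 14011^1*33247^1 =-  2794942302/45617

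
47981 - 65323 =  - 17342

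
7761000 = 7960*975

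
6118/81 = 75 + 43/81 =75.53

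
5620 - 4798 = 822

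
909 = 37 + 872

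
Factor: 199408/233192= 2^1* 11^2*283^( - 1 ) = 242/283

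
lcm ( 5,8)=40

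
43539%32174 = 11365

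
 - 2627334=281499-2908833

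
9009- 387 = 8622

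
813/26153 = 813/26153 = 0.03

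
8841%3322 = 2197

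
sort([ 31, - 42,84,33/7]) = [ - 42, 33/7,31,84]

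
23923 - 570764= - 546841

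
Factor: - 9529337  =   - 23^1*317^1*1307^1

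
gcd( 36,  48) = 12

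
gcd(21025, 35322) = 841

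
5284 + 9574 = 14858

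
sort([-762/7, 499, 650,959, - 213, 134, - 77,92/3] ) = [ - 213,-762/7, - 77 , 92/3,134 , 499,  650,959]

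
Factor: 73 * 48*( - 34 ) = -119136= -  2^5*3^1 * 17^1 * 73^1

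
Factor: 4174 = 2^1 * 2087^1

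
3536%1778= 1758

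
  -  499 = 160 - 659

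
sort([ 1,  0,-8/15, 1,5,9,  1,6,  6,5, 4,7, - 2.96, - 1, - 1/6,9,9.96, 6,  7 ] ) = [ - 2.96, - 1, - 8/15, - 1/6,0,1, 1,1,4,  5,5,6, 6, 6,7, 7,  9, 9,9.96]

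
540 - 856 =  - 316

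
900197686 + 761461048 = 1661658734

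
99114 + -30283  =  68831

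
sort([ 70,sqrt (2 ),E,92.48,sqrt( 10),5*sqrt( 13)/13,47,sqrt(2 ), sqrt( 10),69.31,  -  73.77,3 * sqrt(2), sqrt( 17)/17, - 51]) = [ - 73.77,-51,sqrt( 17)/17,5 *sqrt (13)/13,sqrt ( 2),sqrt (2 ), E, sqrt ( 10) , sqrt ( 10),3* sqrt(2), 47,69.31,70, 92.48]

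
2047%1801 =246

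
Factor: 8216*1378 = 11321648 = 2^4*13^2*53^1 * 79^1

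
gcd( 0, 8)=8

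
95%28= 11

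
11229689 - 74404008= - 63174319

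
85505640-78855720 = 6649920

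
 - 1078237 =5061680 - 6139917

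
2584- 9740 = - 7156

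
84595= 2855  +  81740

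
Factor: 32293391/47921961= 3^ ( - 1)*13^1*83^1*89^( - 1)*173^2*179483^( - 1)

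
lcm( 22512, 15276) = 427728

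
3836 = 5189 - 1353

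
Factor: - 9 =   -  3^2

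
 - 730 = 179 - 909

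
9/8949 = 3/2983  =  0.00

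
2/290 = 1/145 = 0.01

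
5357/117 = 45+ 92/117 = 45.79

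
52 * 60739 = 3158428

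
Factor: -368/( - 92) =4 = 2^2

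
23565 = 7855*3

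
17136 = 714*24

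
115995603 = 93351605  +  22643998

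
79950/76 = 39975/38 = 1051.97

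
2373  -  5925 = -3552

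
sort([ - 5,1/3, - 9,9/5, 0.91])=[ - 9, - 5, 1/3,0.91, 9/5] 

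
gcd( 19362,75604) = 922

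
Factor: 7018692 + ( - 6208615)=810077 = 43^1 * 18839^1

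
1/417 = 1/417 = 0.00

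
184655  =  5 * 36931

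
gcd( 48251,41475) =7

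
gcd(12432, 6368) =16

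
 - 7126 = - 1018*7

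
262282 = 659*398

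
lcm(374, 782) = 8602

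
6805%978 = 937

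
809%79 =19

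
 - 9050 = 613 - 9663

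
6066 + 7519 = 13585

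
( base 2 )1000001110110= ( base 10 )4214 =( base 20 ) aae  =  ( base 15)13AE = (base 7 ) 15200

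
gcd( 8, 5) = 1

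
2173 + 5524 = 7697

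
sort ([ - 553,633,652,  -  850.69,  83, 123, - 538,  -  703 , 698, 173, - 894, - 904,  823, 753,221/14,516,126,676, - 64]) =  [-904, - 894, -850.69, - 703, - 553,-538,-64,221/14, 83, 123, 126, 173, 516, 633,652, 676, 698 , 753,823 ] 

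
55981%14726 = 11803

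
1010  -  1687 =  - 677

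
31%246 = 31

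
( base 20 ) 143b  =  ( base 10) 9671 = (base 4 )2113013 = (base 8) 22707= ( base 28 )C9B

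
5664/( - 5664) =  - 1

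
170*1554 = 264180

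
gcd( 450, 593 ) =1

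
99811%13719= 3778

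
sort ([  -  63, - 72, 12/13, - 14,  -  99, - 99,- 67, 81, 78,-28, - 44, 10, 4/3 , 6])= [ -99, - 99, - 72, - 67,- 63, - 44, - 28,-14,12/13,4/3,6,10, 78,  81 ]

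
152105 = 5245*29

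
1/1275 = 1/1275 = 0.00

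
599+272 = 871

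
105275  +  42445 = 147720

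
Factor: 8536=2^3*11^1*97^1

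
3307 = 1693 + 1614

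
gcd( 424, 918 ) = 2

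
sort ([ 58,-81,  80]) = [ - 81,58, 80 ]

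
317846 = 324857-7011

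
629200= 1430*440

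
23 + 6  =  29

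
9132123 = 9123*1001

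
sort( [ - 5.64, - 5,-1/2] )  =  [ - 5.64,-5, - 1/2]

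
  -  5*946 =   -  4730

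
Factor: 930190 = 2^1 * 5^1*167^1*557^1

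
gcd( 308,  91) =7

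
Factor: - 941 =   -  941^1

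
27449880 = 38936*705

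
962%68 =10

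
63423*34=2156382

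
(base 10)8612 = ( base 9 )12728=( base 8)20644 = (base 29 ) A6S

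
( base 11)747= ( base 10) 898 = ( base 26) 18E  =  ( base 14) 482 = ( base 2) 1110000010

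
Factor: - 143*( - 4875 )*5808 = 2^4*3^2*5^3*11^3* 13^2 = 4048902000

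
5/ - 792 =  - 5/792 = - 0.01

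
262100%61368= 16628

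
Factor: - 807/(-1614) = 2^(-1 ) = 1/2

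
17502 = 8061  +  9441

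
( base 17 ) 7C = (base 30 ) 4b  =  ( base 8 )203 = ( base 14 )95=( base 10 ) 131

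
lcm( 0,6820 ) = 0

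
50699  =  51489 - 790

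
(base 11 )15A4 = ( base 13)c19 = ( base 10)2050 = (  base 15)91A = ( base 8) 4002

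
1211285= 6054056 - 4842771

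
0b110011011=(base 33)cf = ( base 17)173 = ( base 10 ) 411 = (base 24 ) h3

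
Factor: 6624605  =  5^1 * 13^1*101917^1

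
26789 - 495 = 26294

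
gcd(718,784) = 2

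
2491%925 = 641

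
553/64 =553/64=8.64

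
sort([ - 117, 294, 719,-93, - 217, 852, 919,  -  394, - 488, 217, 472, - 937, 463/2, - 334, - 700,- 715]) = [  -  937, - 715, - 700, - 488, - 394, - 334 , - 217, - 117, - 93, 217  ,  463/2,294,472, 719, 852, 919] 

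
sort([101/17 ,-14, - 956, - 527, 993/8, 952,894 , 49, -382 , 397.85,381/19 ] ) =[ - 956, -527, - 382,-14,101/17, 381/19, 49, 993/8, 397.85,894,952]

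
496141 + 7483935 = 7980076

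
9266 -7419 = 1847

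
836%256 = 68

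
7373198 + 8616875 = 15990073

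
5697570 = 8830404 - 3132834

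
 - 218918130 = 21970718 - 240888848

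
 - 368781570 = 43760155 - 412541725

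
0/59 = 0 = 0.00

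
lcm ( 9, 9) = 9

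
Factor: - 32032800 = - 2^5*3^3* 5^2*1483^1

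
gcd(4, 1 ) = 1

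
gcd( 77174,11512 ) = 2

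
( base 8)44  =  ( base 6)100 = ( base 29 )17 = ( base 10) 36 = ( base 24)1C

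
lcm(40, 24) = 120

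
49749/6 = 16583/2  =  8291.50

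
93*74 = 6882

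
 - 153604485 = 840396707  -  994001192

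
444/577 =444/577 = 0.77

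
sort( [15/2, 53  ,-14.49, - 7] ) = [- 14.49, - 7, 15/2,53]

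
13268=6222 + 7046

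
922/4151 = 922/4151  =  0.22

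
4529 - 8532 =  - 4003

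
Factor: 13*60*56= 43680  =  2^5*3^1 * 5^1* 7^1*13^1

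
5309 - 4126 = 1183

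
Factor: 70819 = 7^1* 67^1*151^1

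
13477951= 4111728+9366223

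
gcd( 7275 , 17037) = 3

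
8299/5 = 1659 + 4/5 = 1659.80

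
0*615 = 0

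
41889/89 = 470 +59/89 = 470.66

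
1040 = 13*80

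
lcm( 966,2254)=6762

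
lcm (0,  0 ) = 0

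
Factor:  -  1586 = -2^1*13^1*61^1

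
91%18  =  1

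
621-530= 91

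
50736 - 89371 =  - 38635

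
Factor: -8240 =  -2^4*5^1 * 103^1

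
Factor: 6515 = 5^1*1303^1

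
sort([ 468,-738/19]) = [  -  738/19,468 ]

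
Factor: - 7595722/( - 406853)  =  2^1*71^1*139^(- 1 ) * 149^1*359^1*2927^( - 1)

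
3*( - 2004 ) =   -  6012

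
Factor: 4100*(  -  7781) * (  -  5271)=168155969100 = 2^2*3^1*5^2*7^1*31^1*41^1*251^2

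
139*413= 57407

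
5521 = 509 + 5012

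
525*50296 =26405400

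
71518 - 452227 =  - 380709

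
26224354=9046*2899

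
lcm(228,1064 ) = 3192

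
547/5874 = 547/5874 = 0.09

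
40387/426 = 94 + 343/426 = 94.81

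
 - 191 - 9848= -10039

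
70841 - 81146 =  - 10305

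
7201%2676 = 1849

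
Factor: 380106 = 2^1*3^3 * 7039^1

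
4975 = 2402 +2573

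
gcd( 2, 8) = 2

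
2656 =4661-2005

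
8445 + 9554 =17999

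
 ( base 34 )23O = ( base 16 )986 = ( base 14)C62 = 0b100110000110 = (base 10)2438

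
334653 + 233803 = 568456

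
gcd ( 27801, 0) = 27801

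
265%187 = 78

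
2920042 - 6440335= - 3520293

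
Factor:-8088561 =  - 3^2*13^1*257^1*269^1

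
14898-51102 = -36204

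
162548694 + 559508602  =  722057296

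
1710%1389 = 321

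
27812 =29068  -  1256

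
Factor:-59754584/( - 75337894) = 2^2* 269^1*  27767^1 * 37668947^( - 1)=   29877292/37668947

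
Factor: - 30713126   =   - 2^1*31^1* 599^1*827^1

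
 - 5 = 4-9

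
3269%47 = 26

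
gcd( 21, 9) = 3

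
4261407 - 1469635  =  2791772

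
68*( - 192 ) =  - 13056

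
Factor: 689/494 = 2^ (-1)*19^(-1)*53^1 = 53/38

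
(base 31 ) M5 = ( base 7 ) 2001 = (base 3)221110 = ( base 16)2AF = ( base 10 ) 687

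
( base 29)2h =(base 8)113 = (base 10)75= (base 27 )2L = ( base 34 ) 27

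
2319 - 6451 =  - 4132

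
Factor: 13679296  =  2^6*23^1*9293^1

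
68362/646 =105+14/17  =  105.82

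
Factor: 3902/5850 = 1951/2925 = 3^ ( - 2)*5^(-2 )*13^( - 1 ) * 1951^1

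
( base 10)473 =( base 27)he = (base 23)kd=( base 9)575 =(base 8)731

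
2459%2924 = 2459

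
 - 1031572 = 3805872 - 4837444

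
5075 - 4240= 835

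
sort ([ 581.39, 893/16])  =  [893/16,581.39] 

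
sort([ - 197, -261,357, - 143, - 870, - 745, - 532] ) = [-870 , - 745, - 532,- 261, - 197, - 143, 357 ]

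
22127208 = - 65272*( - 339) 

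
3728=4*932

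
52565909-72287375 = -19721466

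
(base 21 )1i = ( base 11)36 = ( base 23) 1G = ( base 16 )27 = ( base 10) 39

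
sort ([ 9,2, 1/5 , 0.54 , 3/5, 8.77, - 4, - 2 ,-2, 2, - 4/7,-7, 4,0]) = [ -7,-4, - 2, -2, - 4/7, 0, 1/5,0.54,3/5, 2, 2, 4, 8.77 , 9 ] 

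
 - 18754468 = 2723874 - 21478342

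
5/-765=-1 + 152/153= - 0.01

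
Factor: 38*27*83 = 85158 =2^1*3^3*19^1*83^1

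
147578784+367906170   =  515484954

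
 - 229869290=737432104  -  967301394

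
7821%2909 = 2003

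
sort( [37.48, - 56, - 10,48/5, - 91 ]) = [-91, - 56,- 10,48/5, 37.48 ]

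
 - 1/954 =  - 1/954  =  -  0.00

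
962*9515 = 9153430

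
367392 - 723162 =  - 355770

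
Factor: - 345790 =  - 2^1*5^1*151^1*229^1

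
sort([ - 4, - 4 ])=[ -4, - 4] 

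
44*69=3036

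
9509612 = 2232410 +7277202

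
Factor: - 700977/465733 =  - 3^1*41^2 *43^(-1 )*139^1*10831^( - 1)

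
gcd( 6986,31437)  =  3493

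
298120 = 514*580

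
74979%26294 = 22391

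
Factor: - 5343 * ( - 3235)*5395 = 3^1*5^2*13^2*83^1*137^1*647^1= 93250443975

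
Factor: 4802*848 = 4072096 = 2^5*7^4*53^1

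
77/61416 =77/61416 = 0.00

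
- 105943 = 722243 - 828186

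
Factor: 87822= 2^1*3^2*7^1*17^1* 41^1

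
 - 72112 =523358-595470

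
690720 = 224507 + 466213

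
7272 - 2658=4614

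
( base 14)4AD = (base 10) 937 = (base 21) 22D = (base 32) T9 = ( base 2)1110101001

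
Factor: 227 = 227^1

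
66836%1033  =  724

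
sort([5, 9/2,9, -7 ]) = [ - 7,9/2,5,9] 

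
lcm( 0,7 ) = 0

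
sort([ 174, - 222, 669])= [ - 222,174, 669 ] 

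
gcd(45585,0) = 45585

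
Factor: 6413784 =2^3*3^1* 13^1 * 61^1*337^1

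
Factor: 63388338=2^1*3^1*13^1 *812671^1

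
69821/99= 705+26/99 = 705.26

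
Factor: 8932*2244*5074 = 2^5*  3^1*7^1*11^2*17^1*29^1*43^1 * 59^1 = 101700252192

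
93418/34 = 2747 +10/17=2747.59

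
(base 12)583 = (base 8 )1463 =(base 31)QD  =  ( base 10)819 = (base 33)OR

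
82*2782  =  228124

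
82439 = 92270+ - 9831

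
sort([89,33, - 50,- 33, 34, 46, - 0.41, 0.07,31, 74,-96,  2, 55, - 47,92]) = [ - 96,- 50,- 47,-33,- 0.41, 0.07,  2,  31 , 33, 34, 46, 55, 74 , 89,  92 ] 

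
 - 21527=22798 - 44325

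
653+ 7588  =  8241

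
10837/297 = 36 + 145/297 = 36.49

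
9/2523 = 3/841 = 0.00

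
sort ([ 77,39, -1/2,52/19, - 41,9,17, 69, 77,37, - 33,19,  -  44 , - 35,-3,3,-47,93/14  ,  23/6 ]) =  [-47,  -  44, - 41, - 35,-33, - 3, - 1/2,52/19,  3,23/6,93/14,9,17, 19,37,39,69,77, 77 ] 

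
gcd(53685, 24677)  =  1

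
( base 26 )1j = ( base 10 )45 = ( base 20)25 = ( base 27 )1I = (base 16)2D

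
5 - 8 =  - 3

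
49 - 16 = 33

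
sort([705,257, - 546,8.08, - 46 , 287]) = [ - 546,-46,8.08,  257, 287,705] 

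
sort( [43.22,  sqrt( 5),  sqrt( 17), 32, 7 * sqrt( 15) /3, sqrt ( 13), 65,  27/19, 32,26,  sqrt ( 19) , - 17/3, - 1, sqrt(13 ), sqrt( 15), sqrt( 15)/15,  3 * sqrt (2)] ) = [ - 17/3,-1 , sqrt( 15)/15, 27/19, sqrt( 5), sqrt (13), sqrt( 13),  sqrt (15 ) , sqrt( 17), 3*sqrt ( 2 ), sqrt(19), 7*sqrt ( 15 )/3,26,32, 32,43.22, 65] 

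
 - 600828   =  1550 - 602378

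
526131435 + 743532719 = 1269664154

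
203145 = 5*40629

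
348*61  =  21228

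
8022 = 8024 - 2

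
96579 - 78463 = 18116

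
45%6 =3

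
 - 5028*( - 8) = 40224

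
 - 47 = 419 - 466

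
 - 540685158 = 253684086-794369244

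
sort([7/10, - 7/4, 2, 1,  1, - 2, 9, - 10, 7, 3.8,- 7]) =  [- 10,-7,  -  2,-7/4,7/10  ,  1,1, 2,3.8, 7,9 ]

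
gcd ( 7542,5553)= 9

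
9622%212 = 82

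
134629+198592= 333221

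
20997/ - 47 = -447 + 12/47  =  - 446.74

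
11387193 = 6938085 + 4449108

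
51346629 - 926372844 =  - 875026215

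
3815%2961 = 854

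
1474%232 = 82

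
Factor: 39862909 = 17^1 * 47^1*49891^1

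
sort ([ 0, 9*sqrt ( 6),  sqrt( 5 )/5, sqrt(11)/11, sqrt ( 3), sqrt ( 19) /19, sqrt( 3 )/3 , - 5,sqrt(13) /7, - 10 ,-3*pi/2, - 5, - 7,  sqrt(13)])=[ - 10, - 7, - 5, - 5, - 3*pi/2 , 0,sqrt ( 19)/19,sqrt( 11)/11,  sqrt( 5) /5, sqrt (13 ) /7, sqrt( 3 ) /3,  sqrt( 3 ), sqrt (13),9*sqrt( 6)]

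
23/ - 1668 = -23/1668  =  -0.01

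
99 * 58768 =5818032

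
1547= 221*7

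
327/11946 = 109/3982 = 0.03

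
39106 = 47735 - 8629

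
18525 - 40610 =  - 22085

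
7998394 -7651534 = 346860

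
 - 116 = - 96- 20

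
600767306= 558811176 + 41956130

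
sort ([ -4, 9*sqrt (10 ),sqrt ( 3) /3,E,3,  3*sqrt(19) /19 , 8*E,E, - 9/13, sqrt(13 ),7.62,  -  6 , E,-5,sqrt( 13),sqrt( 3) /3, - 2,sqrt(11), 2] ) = [ - 6, - 5, - 4, - 2 ,-9/13,sqrt ( 3 )/3,sqrt( 3) /3, 3*sqrt ( 19 ) /19,2,E,  E,E,3,sqrt(11 ),sqrt(13),sqrt( 13) , 7.62, 8* E,9 * sqrt ( 10 ) ]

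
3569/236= 3569/236  =  15.12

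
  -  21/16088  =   - 1 + 16067/16088 =-0.00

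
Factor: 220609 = 17^1*19^1*683^1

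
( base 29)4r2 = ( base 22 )8CD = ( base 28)585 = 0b1000000110101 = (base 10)4149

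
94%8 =6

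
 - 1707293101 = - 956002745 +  - 751290356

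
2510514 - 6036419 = -3525905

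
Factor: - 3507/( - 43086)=2^(-1)*7^1 * 43^( - 1)=   7/86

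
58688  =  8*7336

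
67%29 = 9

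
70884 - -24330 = 95214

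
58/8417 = 58/8417 = 0.01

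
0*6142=0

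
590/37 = 590/37 = 15.95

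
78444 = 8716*9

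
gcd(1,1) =1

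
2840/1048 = 355/131 = 2.71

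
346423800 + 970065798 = 1316489598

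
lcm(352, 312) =13728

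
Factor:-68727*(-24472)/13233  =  560629048/4411 = 2^3*7^1*11^( - 1)*19^1*23^1 * 31^1*401^ ( - 1)*739^1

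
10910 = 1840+9070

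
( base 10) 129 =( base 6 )333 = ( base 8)201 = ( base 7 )243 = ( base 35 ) 3O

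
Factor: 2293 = 2293^1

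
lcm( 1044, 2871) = 11484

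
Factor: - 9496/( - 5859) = 2^3* 3^(  -  3)*7^( - 1)*31^(-1)*1187^1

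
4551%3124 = 1427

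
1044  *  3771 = 3936924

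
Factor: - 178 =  - 2^1*89^1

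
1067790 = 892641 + 175149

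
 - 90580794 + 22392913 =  - 68187881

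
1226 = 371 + 855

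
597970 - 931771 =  - 333801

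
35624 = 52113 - 16489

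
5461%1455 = 1096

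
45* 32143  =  1446435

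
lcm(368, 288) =6624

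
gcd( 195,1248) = 39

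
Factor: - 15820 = -2^2 *5^1*7^1*113^1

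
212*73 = 15476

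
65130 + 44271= 109401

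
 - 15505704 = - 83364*186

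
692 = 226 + 466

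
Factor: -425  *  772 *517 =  - 169627700=- 2^2*5^2*11^1*17^1*47^1 *193^1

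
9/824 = 9/824 = 0.01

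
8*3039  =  24312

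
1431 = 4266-2835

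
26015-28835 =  - 2820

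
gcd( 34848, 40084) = 44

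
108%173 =108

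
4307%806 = 277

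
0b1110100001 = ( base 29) 131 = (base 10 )929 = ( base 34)RB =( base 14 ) 4A5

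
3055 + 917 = 3972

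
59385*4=237540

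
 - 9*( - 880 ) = 7920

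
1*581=581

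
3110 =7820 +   -  4710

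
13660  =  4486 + 9174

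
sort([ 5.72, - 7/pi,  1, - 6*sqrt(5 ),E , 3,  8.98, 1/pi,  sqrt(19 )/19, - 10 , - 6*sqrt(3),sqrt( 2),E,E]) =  [-6*sqrt( 5), - 6 * sqrt( 3),  -  10, -7/pi,sqrt(19 )/19,1/pi,  1, sqrt(2 ),  E,  E,E,3, 5.72, 8.98 ] 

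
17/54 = 17/54 = 0.31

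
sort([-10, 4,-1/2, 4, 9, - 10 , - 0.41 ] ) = [ - 10,  -  10, - 1/2, - 0.41,4, 4, 9]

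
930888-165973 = 764915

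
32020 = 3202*10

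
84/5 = 16 + 4/5= 16.80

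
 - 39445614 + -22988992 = -62434606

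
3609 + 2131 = 5740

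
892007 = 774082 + 117925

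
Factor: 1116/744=3/2 = 2^(-1)*3^1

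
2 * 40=80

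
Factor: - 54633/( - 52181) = 3^1*18211^1*52181^(  -  1 ) 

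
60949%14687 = 2201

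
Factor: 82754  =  2^1*7^1 * 23^1*257^1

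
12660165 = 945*13397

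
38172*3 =114516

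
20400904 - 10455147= 9945757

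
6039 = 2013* 3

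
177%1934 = 177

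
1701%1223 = 478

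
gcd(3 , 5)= 1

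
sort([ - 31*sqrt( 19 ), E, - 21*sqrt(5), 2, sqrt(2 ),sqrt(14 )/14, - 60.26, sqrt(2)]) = [-31*sqrt(19), - 60.26, - 21*sqrt(5 ), sqrt(14)/14, sqrt( 2 ),sqrt( 2), 2, E]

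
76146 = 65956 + 10190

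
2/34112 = 1/17056 = 0.00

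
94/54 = 47/27 = 1.74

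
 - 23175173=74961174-98136347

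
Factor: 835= 5^1*167^1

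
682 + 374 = 1056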